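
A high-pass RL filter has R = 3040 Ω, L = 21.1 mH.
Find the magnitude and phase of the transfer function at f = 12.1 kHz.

Step 1 — Angular frequency: ω = 2π·1.21e+04 = 7.603e+04 rad/s.
Step 2 — Transfer function: H(jω) = jωL/(R + jωL).
Step 3 — Numerator jωL = j·1604; denominator R + jωL = 3040 + j1604.
Step 4 — H = 0.2178 + j0.4128.
Step 5 — Magnitude: |H| = 0.4667 (-6.6 dB); phase: φ = 62.2°.

|H| = 0.4667 (-6.6 dB), φ = 62.2°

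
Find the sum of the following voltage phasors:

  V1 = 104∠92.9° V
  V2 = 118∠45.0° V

Step 1 — Convert each phasor to rectangular form:
  V1 = 104·(cos(92.9°) + j·sin(92.9°)) = -5.262 + j103.9 V
  V2 = 118·(cos(45.0°) + j·sin(45.0°)) = 83.44 + j83.44 V
Step 2 — Sum components: V_total = 78.18 + j187.3 V.
Step 3 — Convert to polar: |V_total| = 203 V, ∠V_total = 67.3°.

V_total = 203∠67.3° V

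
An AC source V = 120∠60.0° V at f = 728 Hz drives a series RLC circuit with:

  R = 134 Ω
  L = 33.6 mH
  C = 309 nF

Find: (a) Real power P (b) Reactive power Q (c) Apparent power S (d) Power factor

Step 1 — Angular frequency: ω = 2π·f = 2π·728 = 4574 rad/s.
Step 2 — Component impedances:
  R: Z = R = 134 Ω
  L: Z = jωL = j·4574·0.0336 = 0 + j153.7 Ω
  C: Z = 1/(jωC) = -j/(ω·C) = 0 - j707.5 Ω
Step 3 — Series combination: Z_total = R + L + C = 134 - j553.8 Ω = 569.8∠-76.4° Ω.
Step 4 — Source phasor: V = 120∠60.0° V = 60 + j103.9 V.
Step 5 — Current: I = V / Z = -0.1525 + j0.1452 A = 0.2106∠136.4° A.
Step 6 — Complex power: S = V·I* = 5.943 - j24.56 VA.
Step 7 — Real power: P = Re(S) = 5.943 W.
Step 8 — Reactive power: Q = Im(S) = -24.56 VAR.
Step 9 — Apparent power: |S| = 25.27 VA.
Step 10 — Power factor: PF = P/|S| = 0.2352 (leading).

(a) P = 5.943 W  (b) Q = -24.56 VAR  (c) S = 25.27 VA  (d) PF = 0.2352 (leading)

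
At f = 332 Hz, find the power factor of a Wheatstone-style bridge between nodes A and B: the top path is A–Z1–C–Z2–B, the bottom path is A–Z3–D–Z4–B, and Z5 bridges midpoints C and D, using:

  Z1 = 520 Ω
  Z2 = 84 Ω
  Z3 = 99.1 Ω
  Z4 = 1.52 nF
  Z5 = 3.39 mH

Step 1 — Angular frequency: ω = 2π·f = 2π·332 = 2086 rad/s.
Step 2 — Component impedances:
  Z1: Z = R = 520 Ω
  Z2: Z = R = 84 Ω
  Z3: Z = R = 99.1 Ω
  Z4: Z = 1/(jωC) = -j/(ω·C) = 0 - j3.154e+05 Ω
  Z5: Z = jωL = j·2086·0.00339 = 0 + j7.072 Ω
Step 3 — Bridge requires nodal analysis (the Z5 bridge couples midpoints C and D, so the two paths cannot be reduced to a simple series/parallel combination). Setting node B to ground and injecting 1 A at node A, the 3-node admittance system at A, C, D solves to V_A = Z_AB = 167.3 + j4.966 Ω = 167.4∠1.7° Ω.
Step 4 — Power factor: PF = cos(φ) = Re(Z)/|Z| = 167.3/167.37 = 0.9996.
Step 5 — Type: Im(Z) = 4.966 ⇒ lagging (phase φ = 1.7°).

PF = 0.9996 (lagging, φ = 1.7°)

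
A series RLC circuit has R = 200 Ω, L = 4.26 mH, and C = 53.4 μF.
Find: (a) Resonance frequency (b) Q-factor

Step 1 — Resonance condition Im(Z)=0 gives ω₀ = 1/√(LC).
Step 2 — ω₀ = 1/√(0.00426·5.34e-05) = 2097 rad/s.
Step 3 — f₀ = ω₀/(2π) = 333.7 Hz.
Step 4 — Series Q: Q = ω₀L/R = 2097·0.00426/200 = 0.04466.

(a) f₀ = 333.7 Hz  (b) Q = 0.04466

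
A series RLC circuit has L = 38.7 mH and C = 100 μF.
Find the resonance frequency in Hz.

Step 1 — Resonance condition Im(Z)=0 gives ω₀ = 1/√(LC).
Step 2 — ω₀ = 1/√(0.0387·0.0001) = 508.3 rad/s.
Step 3 — f₀ = ω₀/(2π) = 80.9 Hz.

f₀ = 80.9 Hz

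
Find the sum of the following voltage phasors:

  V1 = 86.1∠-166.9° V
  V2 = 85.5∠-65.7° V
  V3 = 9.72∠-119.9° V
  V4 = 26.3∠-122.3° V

Step 1 — Convert each phasor to rectangular form:
  V1 = 86.1·(cos(-166.9°) + j·sin(-166.9°)) = -83.86 - j19.51 V
  V2 = 85.5·(cos(-65.7°) + j·sin(-65.7°)) = 35.18 - j77.92 V
  V3 = 9.72·(cos(-119.9°) + j·sin(-119.9°)) = -4.845 - j8.426 V
  V4 = 26.3·(cos(-122.3°) + j·sin(-122.3°)) = -14.05 - j22.23 V
Step 2 — Sum components: V_total = -67.57 - j128.1 V.
Step 3 — Convert to polar: |V_total| = 144.8 V, ∠V_total = -117.8°.

V_total = 144.8∠-117.8° V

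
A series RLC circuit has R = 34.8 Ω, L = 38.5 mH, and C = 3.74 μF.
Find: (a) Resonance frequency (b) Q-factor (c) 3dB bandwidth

Step 1 — Resonance condition Im(Z)=0 gives ω₀ = 1/√(LC).
Step 2 — ω₀ = 1/√(0.0385·3.74e-06) = 2635 rad/s.
Step 3 — f₀ = ω₀/(2π) = 419.4 Hz.
Step 4 — Series Q: Q = ω₀L/R = 2635·0.0385/34.8 = 2.916.
Step 5 — 3dB bandwidth: Δω = ω₀/Q = 903.9 rad/s; BW = Δω/(2π) = 143.9 Hz.

(a) f₀ = 419.4 Hz  (b) Q = 2.916  (c) BW = 143.9 Hz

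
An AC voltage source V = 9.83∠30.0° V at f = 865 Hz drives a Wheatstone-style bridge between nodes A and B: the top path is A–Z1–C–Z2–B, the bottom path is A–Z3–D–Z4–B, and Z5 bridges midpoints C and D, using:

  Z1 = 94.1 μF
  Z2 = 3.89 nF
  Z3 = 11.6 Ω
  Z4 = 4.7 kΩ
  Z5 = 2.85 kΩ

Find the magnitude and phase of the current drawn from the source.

Step 1 — Angular frequency: ω = 2π·f = 2π·865 = 5435 rad/s.
Step 2 — Component impedances:
  Z1: Z = 1/(jωC) = -j/(ω·C) = 0 - j1.955 Ω
  Z2: Z = 1/(jωC) = -j/(ω·C) = 0 - j4.73e+04 Ω
  Z3: Z = R = 11.6 Ω
  Z4: Z = R = 4700 Ω
  Z5: Z = R = 2850 Ω
Step 3 — Bridge requires nodal analysis (the Z5 bridge couples midpoints C and D, so the two paths cannot be reduced to a simple series/parallel combination). Setting node B to ground and injecting 1 A at node A, the 3-node admittance system at A, C, D solves to V_A = Z_AB = 4665 - j464.7 Ω = 4688∠-5.7° Ω.
Step 4 — Source phasor: V = 9.83∠30.0° V = 8.513 + j4.915 V.
Step 5 — Ohm's law: I = V / Z_total = (8.513 + j4.915) / (4665 - j464.7) = 0.001703 + j0.001223 A.
Step 6 — Convert to polar: |I| = 0.002097 A, ∠I = 35.7°.

I = 0.002097∠35.7° A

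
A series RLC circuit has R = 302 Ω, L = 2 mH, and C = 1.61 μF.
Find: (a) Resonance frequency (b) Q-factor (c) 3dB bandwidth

Step 1 — Resonance: ω₀ = 1/√(LC) = 1/√(0.002·1.61e-06) = 1.762e+04 rad/s.
Step 2 — f₀ = ω₀/(2π) = 2805 Hz.
Step 3 — Series Q: Q = ω₀L/R = 1.762e+04·0.002/302 = 0.1167.
Step 4 — Bandwidth: Δω = ω₀/Q = 1.51e+05 rad/s; BW = Δω/(2π) = 2.403e+04 Hz.

(a) f₀ = 2805 Hz  (b) Q = 0.1167  (c) BW = 2.403e+04 Hz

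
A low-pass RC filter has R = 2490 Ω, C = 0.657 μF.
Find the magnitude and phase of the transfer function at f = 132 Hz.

Step 1 — Angular frequency: ω = 2π·132 = 829.4 rad/s.
Step 2 — Transfer function: H(jω) = 1/(1 + jωRC).
Step 3 — Denominator: 1 + jωRC = 1 + j·829.4·2490·6.57e-07 = 1 + j1.357.
Step 4 — H = 0.352 - j0.4776.
Step 5 — Magnitude: |H| = 0.5933 (-4.5 dB); phase: φ = -53.6°.

|H| = 0.5933 (-4.5 dB), φ = -53.6°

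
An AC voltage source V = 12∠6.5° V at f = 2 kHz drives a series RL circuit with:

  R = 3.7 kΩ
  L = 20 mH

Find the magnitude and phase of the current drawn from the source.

Step 1 — Angular frequency: ω = 2π·f = 2π·2000 = 1.257e+04 rad/s.
Step 2 — Component impedances:
  R: Z = R = 3700 Ω
  L: Z = jωL = j·1.257e+04·0.02 = 0 + j251.3 Ω
Step 3 — Series combination: Z_total = R + L = 3700 + j251.3 Ω = 3709∠3.9° Ω.
Step 4 — Source phasor: V = 12∠6.5° V = 11.92 + j1.358 V.
Step 5 — Ohm's law: I = V / Z_total = (11.92 + j1.358) / (3700 + j251.3) = 0.003232 + j0.0001476 A.
Step 6 — Convert to polar: |I| = 0.003236 A, ∠I = 2.6°.

I = 0.003236∠2.6° A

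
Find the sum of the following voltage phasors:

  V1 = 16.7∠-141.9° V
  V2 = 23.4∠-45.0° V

Step 1 — Convert each phasor to rectangular form:
  V1 = 16.7·(cos(-141.9°) + j·sin(-141.9°)) = -13.14 - j10.3 V
  V2 = 23.4·(cos(-45.0°) + j·sin(-45.0°)) = 16.55 - j16.55 V
Step 2 — Sum components: V_total = 3.404 - j26.85 V.
Step 3 — Convert to polar: |V_total| = 27.07 V, ∠V_total = -82.8°.

V_total = 27.07∠-82.8° V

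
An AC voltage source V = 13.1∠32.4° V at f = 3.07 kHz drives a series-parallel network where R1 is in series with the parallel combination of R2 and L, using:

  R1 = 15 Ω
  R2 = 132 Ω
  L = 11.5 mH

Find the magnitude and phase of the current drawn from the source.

Step 1 — Angular frequency: ω = 2π·f = 2π·3070 = 1.929e+04 rad/s.
Step 2 — Component impedances:
  R1: Z = R = 15 Ω
  R2: Z = R = 132 Ω
  L: Z = jωL = j·1.929e+04·0.0115 = 0 + j221.8 Ω
Step 3 — Parallel branch: R2 || L = 1/(1/R2 + 1/L) = 97.48 + j58.01 Ω.
Step 4 — Series with R1: Z_total = R1 + (R2 || L) = 112.5 + j58.01 Ω = 126.6∠27.3° Ω.
Step 5 — Source phasor: V = 13.1∠32.4° V = 11.06 + j7.019 V.
Step 6 — Ohm's law: I = V / Z_total = (11.06 + j7.019) / (112.5 + j58.01) = 0.1031 + j0.009237 A.
Step 7 — Convert to polar: |I| = 0.1035 A, ∠I = 5.1°.

I = 0.1035∠5.1° A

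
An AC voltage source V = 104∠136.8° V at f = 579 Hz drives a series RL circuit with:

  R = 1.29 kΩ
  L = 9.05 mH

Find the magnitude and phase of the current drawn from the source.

Step 1 — Angular frequency: ω = 2π·f = 2π·579 = 3638 rad/s.
Step 2 — Component impedances:
  R: Z = R = 1290 Ω
  L: Z = jωL = j·3638·0.00905 = 0 + j32.92 Ω
Step 3 — Series combination: Z_total = R + L = 1290 + j32.92 Ω = 1290∠1.5° Ω.
Step 4 — Source phasor: V = 104∠136.8° V = -75.81 + j71.19 V.
Step 5 — Ohm's law: I = V / Z_total = (-75.81 + j71.19) / (1290 + j32.92) = -0.05732 + j0.05665 A.
Step 6 — Convert to polar: |I| = 0.08059 A, ∠I = 135.3°.

I = 0.08059∠135.3° A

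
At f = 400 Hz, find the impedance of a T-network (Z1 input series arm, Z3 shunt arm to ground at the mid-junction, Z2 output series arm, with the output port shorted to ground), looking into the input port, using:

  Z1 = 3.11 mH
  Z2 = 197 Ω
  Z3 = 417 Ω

Step 1 — Angular frequency: ω = 2π·f = 2π·400 = 2513 rad/s.
Step 2 — Component impedances:
  Z1: Z = jωL = j·2513·0.00311 = 0 + j7.816 Ω
  Z2: Z = R = 197 Ω
  Z3: Z = R = 417 Ω
Step 3 — With the output port shorted to ground, the output series arm Z2 runs from the junction to ground; the shunt arm Z3 also runs from the junction to ground. They appear in parallel: Z3 || Z2 = 133.8 Ω.
Step 4 — Series with input arm Z1: Z_in = Z1 + (Z3 || Z2) = 133.8 + j7.816 Ω = 134∠3.3° Ω.

Z = 133.8 + j7.816 Ω = 134∠3.3° Ω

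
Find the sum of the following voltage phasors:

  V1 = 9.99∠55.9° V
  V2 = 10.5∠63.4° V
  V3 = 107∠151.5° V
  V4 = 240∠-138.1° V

Step 1 — Convert each phasor to rectangular form:
  V1 = 9.99·(cos(55.9°) + j·sin(55.9°)) = 5.601 + j8.272 V
  V2 = 10.5·(cos(63.4°) + j·sin(63.4°)) = 4.701 + j9.389 V
  V3 = 107·(cos(151.5°) + j·sin(151.5°)) = -94.03 + j51.06 V
  V4 = 240·(cos(-138.1°) + j·sin(-138.1°)) = -178.6 - j160.3 V
Step 2 — Sum components: V_total = -262.4 - j91.56 V.
Step 3 — Convert to polar: |V_total| = 277.9 V, ∠V_total = -160.8°.

V_total = 277.9∠-160.8° V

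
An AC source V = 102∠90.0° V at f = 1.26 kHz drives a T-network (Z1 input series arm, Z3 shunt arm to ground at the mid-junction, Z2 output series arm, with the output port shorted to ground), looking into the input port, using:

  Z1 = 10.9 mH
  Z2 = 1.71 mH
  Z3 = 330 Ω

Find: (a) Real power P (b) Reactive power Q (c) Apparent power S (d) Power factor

Step 1 — Angular frequency: ω = 2π·f = 2π·1260 = 7917 rad/s.
Step 2 — Component impedances:
  Z1: Z = jωL = j·7917·0.0109 = 0 + j86.29 Ω
  Z2: Z = jωL = j·7917·0.00171 = 0 + j13.54 Ω
  Z3: Z = R = 330 Ω
Step 3 — With the output port shorted to ground, the output series arm Z2 runs from the junction to ground; the shunt arm Z3 also runs from the junction to ground. They appear in parallel: Z3 || Z2 = 0.5544 + j13.52 Ω.
Step 4 — Series with input arm Z1: Z_in = Z1 + (Z3 || Z2) = 0.5544 + j99.81 Ω = 99.81∠89.7° Ω.
Step 5 — Source phasor: V = 102∠90.0° V = 0 + j102 V.
Step 6 — Current: I = V / Z = 1.022 + j0.005677 A = 1.022∠0.3° A.
Step 7 — Complex power: S = V·I* = 0.579 + j104.2 VA.
Step 8 — Real power: P = Re(S) = 0.579 W.
Step 9 — Reactive power: Q = Im(S) = 104.2 VAR.
Step 10 — Apparent power: |S| = 104.2 VA.
Step 11 — Power factor: PF = P/|S| = 0.005555 (lagging).

(a) P = 0.579 W  (b) Q = 104.2 VAR  (c) S = 104.2 VA  (d) PF = 0.005555 (lagging)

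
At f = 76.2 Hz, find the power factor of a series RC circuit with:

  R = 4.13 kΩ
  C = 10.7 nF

Step 1 — Angular frequency: ω = 2π·f = 2π·76.2 = 478.8 rad/s.
Step 2 — Component impedances:
  R: Z = R = 4130 Ω
  C: Z = 1/(jωC) = -j/(ω·C) = 0 - j1.952e+05 Ω
Step 3 — Series combination: Z_total = R + C = 4130 - j1.952e+05 Ω = 1.952e+05∠-88.8° Ω.
Step 4 — Power factor: PF = cos(φ) = Re(Z)/|Z| = 4130/1.9524e+05 = 0.02115.
Step 5 — Type: Im(Z) = -1.952e+05 ⇒ leading (phase φ = -88.8°).

PF = 0.02115 (leading, φ = -88.8°)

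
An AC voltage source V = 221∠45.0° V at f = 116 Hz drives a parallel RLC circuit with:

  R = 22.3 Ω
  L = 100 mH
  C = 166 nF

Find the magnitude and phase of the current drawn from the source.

Step 1 — Angular frequency: ω = 2π·f = 2π·116 = 728.8 rad/s.
Step 2 — Component impedances:
  R: Z = R = 22.3 Ω
  L: Z = jωL = j·728.8·0.1 = 0 + j72.88 Ω
  C: Z = 1/(jωC) = -j/(ω·C) = 0 - j8265 Ω
Step 3 — Parallel combination: 1/Z_total = 1/R + 1/L + 1/C; Z_total = 20.42 + j6.193 Ω = 21.34∠16.9° Ω.
Step 4 — Source phasor: V = 221∠45.0° V = 156.3 + j156.3 V.
Step 5 — Ohm's law: I = V / Z_total = (156.3 + j156.3) / (20.42 + j6.193) = 9.133 + j4.882 A.
Step 6 — Convert to polar: |I| = 10.36 A, ∠I = 28.1°.

I = 10.36∠28.1° A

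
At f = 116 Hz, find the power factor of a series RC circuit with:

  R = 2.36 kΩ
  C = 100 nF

Step 1 — Angular frequency: ω = 2π·f = 2π·116 = 728.8 rad/s.
Step 2 — Component impedances:
  R: Z = R = 2360 Ω
  C: Z = 1/(jωC) = -j/(ω·C) = 0 - j1.372e+04 Ω
Step 3 — Series combination: Z_total = R + C = 2360 - j1.372e+04 Ω = 1.392e+04∠-80.2° Ω.
Step 4 — Power factor: PF = cos(φ) = Re(Z)/|Z| = 2360/1.392e+04 = 0.1695.
Step 5 — Type: Im(Z) = -1.372e+04 ⇒ leading (phase φ = -80.2°).

PF = 0.1695 (leading, φ = -80.2°)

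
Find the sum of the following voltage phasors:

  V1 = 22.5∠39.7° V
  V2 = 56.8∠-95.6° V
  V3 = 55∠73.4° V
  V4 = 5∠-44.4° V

Step 1 — Convert each phasor to rectangular form:
  V1 = 22.5·(cos(39.7°) + j·sin(39.7°)) = 17.31 + j14.37 V
  V2 = 56.8·(cos(-95.6°) + j·sin(-95.6°)) = -5.543 - j56.53 V
  V3 = 55·(cos(73.4°) + j·sin(73.4°)) = 15.71 + j52.71 V
  V4 = 5·(cos(-44.4°) + j·sin(-44.4°)) = 3.572 - j3.498 V
Step 2 — Sum components: V_total = 31.05 + j7.053 V.
Step 3 — Convert to polar: |V_total| = 31.84 V, ∠V_total = 12.8°.

V_total = 31.84∠12.8° V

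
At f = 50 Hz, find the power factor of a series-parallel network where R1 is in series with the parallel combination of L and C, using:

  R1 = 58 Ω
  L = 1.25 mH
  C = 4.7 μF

Step 1 — Angular frequency: ω = 2π·f = 2π·50 = 314.2 rad/s.
Step 2 — Component impedances:
  R1: Z = R = 58 Ω
  L: Z = jωL = j·314.2·0.00125 = 0 + j0.3927 Ω
  C: Z = 1/(jωC) = -j/(ω·C) = 0 - j677.3 Ω
Step 3 — Parallel branch: L || C = 1/(1/L + 1/C) = 0 + j0.3929 Ω.
Step 4 — Series with R1: Z_total = R1 + (L || C) = 58 + j0.3929 Ω = 58∠0.4° Ω.
Step 5 — Power factor: PF = cos(φ) = Re(Z)/|Z| = 58/58 = 1.
Step 6 — Type: Im(Z) = 0.3929 ⇒ lagging (phase φ = 0.4°).

PF = 1 (lagging, φ = 0.4°)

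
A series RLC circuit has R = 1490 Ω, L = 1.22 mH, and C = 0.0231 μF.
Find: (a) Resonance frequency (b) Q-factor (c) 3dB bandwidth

Step 1 — Resonance: ω₀ = 1/√(LC) = 1/√(0.00122·2.31e-08) = 1.884e+05 rad/s.
Step 2 — f₀ = ω₀/(2π) = 2.998e+04 Hz.
Step 3 — Series Q: Q = ω₀L/R = 1.884e+05·0.00122/1490 = 0.1542.
Step 4 — Bandwidth: Δω = ω₀/Q = 1.221e+06 rad/s; BW = Δω/(2π) = 1.944e+05 Hz.

(a) f₀ = 2.998e+04 Hz  (b) Q = 0.1542  (c) BW = 1.944e+05 Hz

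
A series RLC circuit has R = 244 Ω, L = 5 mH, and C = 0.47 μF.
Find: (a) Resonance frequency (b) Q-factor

Step 1 — Resonance condition Im(Z)=0 gives ω₀ = 1/√(LC).
Step 2 — ω₀ = 1/√(0.005·4.7e-07) = 2.063e+04 rad/s.
Step 3 — f₀ = ω₀/(2π) = 3283 Hz.
Step 4 — Series Q: Q = ω₀L/R = 2.063e+04·0.005/244 = 0.4227.

(a) f₀ = 3283 Hz  (b) Q = 0.4227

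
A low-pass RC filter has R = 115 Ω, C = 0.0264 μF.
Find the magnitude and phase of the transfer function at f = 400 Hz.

Step 1 — Angular frequency: ω = 2π·400 = 2513 rad/s.
Step 2 — Transfer function: H(jω) = 1/(1 + jωRC).
Step 3 — Denominator: 1 + jωRC = 1 + j·2513·115·2.64e-08 = 1 + j0.00763.
Step 4 — H = 0.9999 - j0.00763.
Step 5 — Magnitude: |H| = 1 (-0.0 dB); phase: φ = -0.4°.

|H| = 1 (-0.0 dB), φ = -0.4°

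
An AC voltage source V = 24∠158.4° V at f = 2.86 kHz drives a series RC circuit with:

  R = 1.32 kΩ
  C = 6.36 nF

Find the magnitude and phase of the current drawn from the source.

Step 1 — Angular frequency: ω = 2π·f = 2π·2860 = 1.797e+04 rad/s.
Step 2 — Component impedances:
  R: Z = R = 1320 Ω
  C: Z = 1/(jωC) = -j/(ω·C) = 0 - j8750 Ω
Step 3 — Series combination: Z_total = R + C = 1320 - j8750 Ω = 8849∠-81.4° Ω.
Step 4 — Source phasor: V = 24∠158.4° V = -22.31 + j8.835 V.
Step 5 — Ohm's law: I = V / Z_total = (-22.31 + j8.835) / (1320 - j8750) = -0.001363 - j0.002345 A.
Step 6 — Convert to polar: |I| = 0.002712 A, ∠I = -120.2°.

I = 0.002712∠-120.2° A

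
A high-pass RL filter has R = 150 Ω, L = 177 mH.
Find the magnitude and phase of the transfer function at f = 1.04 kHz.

Step 1 — Angular frequency: ω = 2π·1040 = 6535 rad/s.
Step 2 — Transfer function: H(jω) = jωL/(R + jωL).
Step 3 — Numerator jωL = j·1157; denominator R + jωL = 150 + j1157.
Step 4 — H = 0.9835 + j0.1275.
Step 5 — Magnitude: |H| = 0.9917 (-0.1 dB); phase: φ = 7.4°.

|H| = 0.9917 (-0.1 dB), φ = 7.4°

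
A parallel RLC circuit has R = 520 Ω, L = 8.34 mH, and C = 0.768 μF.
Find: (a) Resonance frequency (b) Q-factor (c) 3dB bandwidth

Step 1 — Resonance: ω₀ = 1/√(LC) = 1/√(0.00834·7.68e-07) = 1.25e+04 rad/s.
Step 2 — f₀ = ω₀/(2π) = 1989 Hz.
Step 3 — Parallel Q: Q = R/(ω₀L) = 520/(1.25e+04·0.00834) = 4.99.
Step 4 — Bandwidth: Δω = ω₀/Q = 2504 rad/s; BW = Δω/(2π) = 398.5 Hz.

(a) f₀ = 1989 Hz  (b) Q = 4.99  (c) BW = 398.5 Hz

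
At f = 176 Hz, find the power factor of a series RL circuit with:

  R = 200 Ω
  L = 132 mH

Step 1 — Angular frequency: ω = 2π·f = 2π·176 = 1106 rad/s.
Step 2 — Component impedances:
  R: Z = R = 200 Ω
  L: Z = jωL = j·1106·0.132 = 0 + j146 Ω
Step 3 — Series combination: Z_total = R + L = 200 + j146 Ω = 247.6∠36.1° Ω.
Step 4 — Power factor: PF = cos(φ) = Re(Z)/|Z| = 200/247.604 = 0.8077.
Step 5 — Type: Im(Z) = 146 ⇒ lagging (phase φ = 36.1°).

PF = 0.8077 (lagging, φ = 36.1°)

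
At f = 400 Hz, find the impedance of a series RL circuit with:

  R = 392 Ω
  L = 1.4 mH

Step 1 — Angular frequency: ω = 2π·f = 2π·400 = 2513 rad/s.
Step 2 — Component impedances:
  R: Z = R = 392 Ω
  L: Z = jωL = j·2513·0.0014 = 0 + j3.519 Ω
Step 3 — Series combination: Z_total = R + L = 392 + j3.519 Ω = 392∠0.5° Ω.

Z = 392 + j3.519 Ω = 392∠0.5° Ω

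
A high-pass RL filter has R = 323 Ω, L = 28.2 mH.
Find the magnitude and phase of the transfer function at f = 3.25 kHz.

Step 1 — Angular frequency: ω = 2π·3250 = 2.042e+04 rad/s.
Step 2 — Transfer function: H(jω) = jωL/(R + jωL).
Step 3 — Numerator jωL = j·575.9; denominator R + jωL = 323 + j575.9.
Step 4 — H = 0.7607 + j0.4267.
Step 5 — Magnitude: |H| = 0.8722 (-1.2 dB); phase: φ = 29.3°.

|H| = 0.8722 (-1.2 dB), φ = 29.3°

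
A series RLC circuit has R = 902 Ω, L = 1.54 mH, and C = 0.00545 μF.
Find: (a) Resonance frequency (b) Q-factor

Step 1 — Resonance condition Im(Z)=0 gives ω₀ = 1/√(LC).
Step 2 — ω₀ = 1/√(0.00154·5.45e-09) = 3.452e+05 rad/s.
Step 3 — f₀ = ω₀/(2π) = 5.494e+04 Hz.
Step 4 — Series Q: Q = ω₀L/R = 3.452e+05·0.00154/902 = 0.5893.

(a) f₀ = 5.494e+04 Hz  (b) Q = 0.5893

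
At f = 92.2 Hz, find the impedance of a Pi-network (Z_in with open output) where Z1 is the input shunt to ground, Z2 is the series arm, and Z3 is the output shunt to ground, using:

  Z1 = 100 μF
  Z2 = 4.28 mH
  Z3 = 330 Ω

Step 1 — Angular frequency: ω = 2π·f = 2π·92.2 = 579.3 rad/s.
Step 2 — Component impedances:
  Z1: Z = 1/(jωC) = -j/(ω·C) = 0 - j17.26 Ω
  Z2: Z = jωL = j·579.3·0.00428 = 0 + j2.479 Ω
  Z3: Z = R = 330 Ω
Step 3 — With open output, the series arm Z2 and the output shunt Z3 appear in series to ground: Z2 + Z3 = 330 + j2.479 Ω.
Step 4 — Parallel with input shunt Z1: Z_in = Z1 || (Z2 + Z3) = 0.9011 - j17.22 Ω = 17.25∠-87.0° Ω.

Z = 0.9011 - j17.22 Ω = 17.25∠-87.0° Ω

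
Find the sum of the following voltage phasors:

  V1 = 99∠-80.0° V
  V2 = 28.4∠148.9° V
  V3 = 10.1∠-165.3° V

Step 1 — Convert each phasor to rectangular form:
  V1 = 99·(cos(-80.0°) + j·sin(-80.0°)) = 17.19 - j97.5 V
  V2 = 28.4·(cos(148.9°) + j·sin(148.9°)) = -24.32 + j14.67 V
  V3 = 10.1·(cos(-165.3°) + j·sin(-165.3°)) = -9.769 - j2.563 V
Step 2 — Sum components: V_total = -16.9 - j85.39 V.
Step 3 — Convert to polar: |V_total| = 87.04 V, ∠V_total = -101.2°.

V_total = 87.04∠-101.2° V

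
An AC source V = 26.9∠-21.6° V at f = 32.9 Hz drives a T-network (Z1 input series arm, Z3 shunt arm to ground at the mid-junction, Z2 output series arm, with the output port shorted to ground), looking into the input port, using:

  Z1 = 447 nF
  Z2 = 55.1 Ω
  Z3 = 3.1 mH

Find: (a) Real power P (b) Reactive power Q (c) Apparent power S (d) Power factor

Step 1 — Angular frequency: ω = 2π·f = 2π·32.9 = 206.7 rad/s.
Step 2 — Component impedances:
  Z1: Z = 1/(jωC) = -j/(ω·C) = 0 - j1.082e+04 Ω
  Z2: Z = R = 55.1 Ω
  Z3: Z = jωL = j·206.7·0.0031 = 0 + j0.6408 Ω
Step 3 — With the output port shorted to ground, the output series arm Z2 runs from the junction to ground; the shunt arm Z3 also runs from the junction to ground. They appear in parallel: Z3 || Z2 = 0.007452 + j0.6407 Ω.
Step 4 — Series with input arm Z1: Z_in = Z1 + (Z3 || Z2) = 0.007452 - j1.082e+04 Ω = 1.082e+04∠-90.0° Ω.
Step 5 — Source phasor: V = 26.9∠-21.6° V = 25.01 - j9.903 V.
Step 6 — Current: I = V / Z = 0.0009151 + j0.002311 A = 0.002486∠68.4° A.
Step 7 — Complex power: S = V·I* = 4.605e-08 - j0.06687 VA.
Step 8 — Real power: P = Re(S) = 4.605e-08 W.
Step 9 — Reactive power: Q = Im(S) = -0.06687 VAR.
Step 10 — Apparent power: |S| = 0.06687 VA.
Step 11 — Power factor: PF = P/|S| = 6.886e-07 (leading).

(a) P = 4.605e-08 W  (b) Q = -0.06687 VAR  (c) S = 0.06687 VA  (d) PF = 6.886e-07 (leading)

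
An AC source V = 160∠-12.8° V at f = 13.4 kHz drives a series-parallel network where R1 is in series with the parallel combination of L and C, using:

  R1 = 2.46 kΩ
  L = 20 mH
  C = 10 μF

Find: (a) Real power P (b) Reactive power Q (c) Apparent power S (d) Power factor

Step 1 — Angular frequency: ω = 2π·f = 2π·1.34e+04 = 8.419e+04 rad/s.
Step 2 — Component impedances:
  R1: Z = R = 2460 Ω
  L: Z = jωL = j·8.419e+04·0.02 = 0 + j1684 Ω
  C: Z = 1/(jωC) = -j/(ω·C) = 0 - j1.188 Ω
Step 3 — Parallel branch: L || C = 1/(1/L + 1/C) = 0 - j1.189 Ω.
Step 4 — Series with R1: Z_total = R1 + (L || C) = 2460 - j1.189 Ω = 2460∠-0.0° Ω.
Step 5 — Source phasor: V = 160∠-12.8° V = 156 - j35.45 V.
Step 6 — Current: I = V / Z = 0.06343 - j0.01438 A = 0.06504∠-12.8° A.
Step 7 — Complex power: S = V·I* = 10.41 - j0.005028 VA.
Step 8 — Real power: P = Re(S) = 10.41 W.
Step 9 — Reactive power: Q = Im(S) = -0.005028 VAR.
Step 10 — Apparent power: |S| = 10.41 VA.
Step 11 — Power factor: PF = P/|S| = 1 (leading).

(a) P = 10.41 W  (b) Q = -0.005028 VAR  (c) S = 10.41 VA  (d) PF = 1 (leading)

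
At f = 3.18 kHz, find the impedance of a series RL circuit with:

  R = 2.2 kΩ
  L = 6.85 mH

Step 1 — Angular frequency: ω = 2π·f = 2π·3180 = 1.998e+04 rad/s.
Step 2 — Component impedances:
  R: Z = R = 2200 Ω
  L: Z = jωL = j·1.998e+04·0.00685 = 0 + j136.9 Ω
Step 3 — Series combination: Z_total = R + L = 2200 + j136.9 Ω = 2204∠3.6° Ω.

Z = 2200 + j136.9 Ω = 2204∠3.6° Ω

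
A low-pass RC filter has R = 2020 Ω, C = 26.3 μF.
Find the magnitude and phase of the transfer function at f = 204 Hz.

Step 1 — Angular frequency: ω = 2π·204 = 1282 rad/s.
Step 2 — Transfer function: H(jω) = 1/(1 + jωRC).
Step 3 — Denominator: 1 + jωRC = 1 + j·1282·2020·2.63e-05 = 1 + j68.1.
Step 4 — H = 0.0002156 - j0.01468.
Step 5 — Magnitude: |H| = 0.01468 (-36.7 dB); phase: φ = -89.2°.

|H| = 0.01468 (-36.7 dB), φ = -89.2°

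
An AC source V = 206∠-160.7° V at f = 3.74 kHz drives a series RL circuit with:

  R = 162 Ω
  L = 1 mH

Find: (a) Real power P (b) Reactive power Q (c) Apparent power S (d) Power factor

Step 1 — Angular frequency: ω = 2π·f = 2π·3740 = 2.35e+04 rad/s.
Step 2 — Component impedances:
  R: Z = R = 162 Ω
  L: Z = jωL = j·2.35e+04·0.001 = 0 + j23.5 Ω
Step 3 — Series combination: Z_total = R + L = 162 + j23.5 Ω = 163.7∠8.3° Ω.
Step 4 — Source phasor: V = 206∠-160.7° V = -194.4 - j68.09 V.
Step 5 — Current: I = V / Z = -1.235 - j0.2411 A = 1.258∠-169.0° A.
Step 6 — Complex power: S = V·I* = 256.6 + j37.21 VA.
Step 7 — Real power: P = Re(S) = 256.6 W.
Step 8 — Reactive power: Q = Im(S) = 37.21 VAR.
Step 9 — Apparent power: |S| = 259.2 VA.
Step 10 — Power factor: PF = P/|S| = 0.9896 (lagging).

(a) P = 256.6 W  (b) Q = 37.21 VAR  (c) S = 259.2 VA  (d) PF = 0.9896 (lagging)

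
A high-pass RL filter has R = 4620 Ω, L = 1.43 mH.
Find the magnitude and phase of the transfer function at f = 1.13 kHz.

Step 1 — Angular frequency: ω = 2π·1130 = 7100 rad/s.
Step 2 — Transfer function: H(jω) = jωL/(R + jωL).
Step 3 — Numerator jωL = j·10.15; denominator R + jωL = 4620 + j10.15.
Step 4 — H = 4.83e-06 + j0.002198.
Step 5 — Magnitude: |H| = 0.002198 (-53.2 dB); phase: φ = 89.9°.

|H| = 0.002198 (-53.2 dB), φ = 89.9°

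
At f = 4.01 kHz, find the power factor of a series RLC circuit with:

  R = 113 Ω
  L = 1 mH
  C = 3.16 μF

Step 1 — Angular frequency: ω = 2π·f = 2π·4010 = 2.52e+04 rad/s.
Step 2 — Component impedances:
  R: Z = R = 113 Ω
  L: Z = jωL = j·2.52e+04·0.001 = 0 + j25.2 Ω
  C: Z = 1/(jωC) = -j/(ω·C) = 0 - j12.56 Ω
Step 3 — Series combination: Z_total = R + L + C = 113 + j12.64 Ω = 113.7∠6.4° Ω.
Step 4 — Power factor: PF = cos(φ) = Re(Z)/|Z| = 113/113.7 = 0.9938.
Step 5 — Type: Im(Z) = 12.64 ⇒ lagging (phase φ = 6.4°).

PF = 0.9938 (lagging, φ = 6.4°)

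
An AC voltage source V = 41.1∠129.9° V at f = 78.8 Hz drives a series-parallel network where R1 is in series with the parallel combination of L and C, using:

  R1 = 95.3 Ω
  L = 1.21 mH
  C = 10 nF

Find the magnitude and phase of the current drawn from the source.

Step 1 — Angular frequency: ω = 2π·f = 2π·78.8 = 495.1 rad/s.
Step 2 — Component impedances:
  R1: Z = R = 95.3 Ω
  L: Z = jωL = j·495.1·0.00121 = 0 + j0.5991 Ω
  C: Z = 1/(jωC) = -j/(ω·C) = 0 - j2.02e+05 Ω
Step 3 — Parallel branch: L || C = 1/(1/L + 1/C) = 0 + j0.5991 Ω.
Step 4 — Series with R1: Z_total = R1 + (L || C) = 95.3 + j0.5991 Ω = 95.3∠0.4° Ω.
Step 5 — Source phasor: V = 41.1∠129.9° V = -26.36 + j31.53 V.
Step 6 — Ohm's law: I = V / Z_total = (-26.36 + j31.53) / (95.3 + j0.5991) = -0.2745 + j0.3326 A.
Step 7 — Convert to polar: |I| = 0.4313 A, ∠I = 129.5°.

I = 0.4313∠129.5° A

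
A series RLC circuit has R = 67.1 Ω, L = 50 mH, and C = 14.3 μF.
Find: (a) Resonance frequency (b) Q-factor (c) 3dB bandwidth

Step 1 — Resonance: ω₀ = 1/√(LC) = 1/√(0.05·1.43e-05) = 1183 rad/s.
Step 2 — f₀ = ω₀/(2π) = 188.2 Hz.
Step 3 — Series Q: Q = ω₀L/R = 1183·0.05/67.1 = 0.8812.
Step 4 — Bandwidth: Δω = ω₀/Q = 1342 rad/s; BW = Δω/(2π) = 213.6 Hz.

(a) f₀ = 188.2 Hz  (b) Q = 0.8812  (c) BW = 213.6 Hz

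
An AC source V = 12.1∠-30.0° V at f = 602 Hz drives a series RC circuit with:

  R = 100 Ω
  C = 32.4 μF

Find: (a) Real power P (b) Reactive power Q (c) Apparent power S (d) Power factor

Step 1 — Angular frequency: ω = 2π·f = 2π·602 = 3782 rad/s.
Step 2 — Component impedances:
  R: Z = R = 100 Ω
  C: Z = 1/(jωC) = -j/(ω·C) = 0 - j8.16 Ω
Step 3 — Series combination: Z_total = R + C = 100 - j8.16 Ω = 100.3∠-4.7° Ω.
Step 4 — Source phasor: V = 12.1∠-30.0° V = 10.48 - j6.05 V.
Step 5 — Current: I = V / Z = 0.109 - j0.05161 A = 0.1206∠-25.3° A.
Step 6 — Complex power: S = V·I* = 1.454 - j0.1187 VA.
Step 7 — Real power: P = Re(S) = 1.454 W.
Step 8 — Reactive power: Q = Im(S) = -0.1187 VAR.
Step 9 — Apparent power: |S| = 1.459 VA.
Step 10 — Power factor: PF = P/|S| = 0.9967 (leading).

(a) P = 1.454 W  (b) Q = -0.1187 VAR  (c) S = 1.459 VA  (d) PF = 0.9967 (leading)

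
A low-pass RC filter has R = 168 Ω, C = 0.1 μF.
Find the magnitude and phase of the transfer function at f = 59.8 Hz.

Step 1 — Angular frequency: ω = 2π·59.8 = 375.7 rad/s.
Step 2 — Transfer function: H(jω) = 1/(1 + jωRC).
Step 3 — Denominator: 1 + jωRC = 1 + j·375.7·168·1e-07 = 1 + j0.006312.
Step 4 — H = 1 - j0.006312.
Step 5 — Magnitude: |H| = 1 (-0.0 dB); phase: φ = -0.4°.

|H| = 1 (-0.0 dB), φ = -0.4°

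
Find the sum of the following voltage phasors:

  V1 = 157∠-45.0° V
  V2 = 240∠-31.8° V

Step 1 — Convert each phasor to rectangular form:
  V1 = 157·(cos(-45.0°) + j·sin(-45.0°)) = 111 - j111 V
  V2 = 240·(cos(-31.8°) + j·sin(-31.8°)) = 204 - j126.5 V
Step 2 — Sum components: V_total = 315 - j237.5 V.
Step 3 — Convert to polar: |V_total| = 394.5 V, ∠V_total = -37.0°.

V_total = 394.5∠-37.0° V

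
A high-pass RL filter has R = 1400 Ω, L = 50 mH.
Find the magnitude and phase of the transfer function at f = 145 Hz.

Step 1 — Angular frequency: ω = 2π·145 = 911.1 rad/s.
Step 2 — Transfer function: H(jω) = jωL/(R + jωL).
Step 3 — Numerator jωL = j·45.55; denominator R + jωL = 1400 + j45.55.
Step 4 — H = 0.001058 + j0.0325.
Step 5 — Magnitude: |H| = 0.03252 (-29.8 dB); phase: φ = 88.1°.

|H| = 0.03252 (-29.8 dB), φ = 88.1°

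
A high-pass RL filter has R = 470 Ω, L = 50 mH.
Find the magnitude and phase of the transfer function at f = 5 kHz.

Step 1 — Angular frequency: ω = 2π·5000 = 3.142e+04 rad/s.
Step 2 — Transfer function: H(jω) = jωL/(R + jωL).
Step 3 — Numerator jωL = j·1571; denominator R + jωL = 470 + j1571.
Step 4 — H = 0.9178 + j0.2746.
Step 5 — Magnitude: |H| = 0.958 (-0.4 dB); phase: φ = 16.7°.

|H| = 0.958 (-0.4 dB), φ = 16.7°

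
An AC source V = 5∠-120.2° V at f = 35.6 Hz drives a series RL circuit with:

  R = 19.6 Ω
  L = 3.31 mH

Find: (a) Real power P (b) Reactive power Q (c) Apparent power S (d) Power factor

Step 1 — Angular frequency: ω = 2π·f = 2π·35.6 = 223.7 rad/s.
Step 2 — Component impedances:
  R: Z = R = 19.6 Ω
  L: Z = jωL = j·223.7·0.00331 = 0 + j0.7404 Ω
Step 3 — Series combination: Z_total = R + L = 19.6 + j0.7404 Ω = 19.61∠2.2° Ω.
Step 4 — Source phasor: V = 5∠-120.2° V = -2.515 - j4.321 V.
Step 5 — Current: I = V / Z = -0.1365 - j0.2153 A = 0.2549∠-122.4° A.
Step 6 — Complex power: S = V·I* = 1.274 + j0.04811 VA.
Step 7 — Real power: P = Re(S) = 1.274 W.
Step 8 — Reactive power: Q = Im(S) = 0.04811 VAR.
Step 9 — Apparent power: |S| = 1.275 VA.
Step 10 — Power factor: PF = P/|S| = 0.9993 (lagging).

(a) P = 1.274 W  (b) Q = 0.04811 VAR  (c) S = 1.275 VA  (d) PF = 0.9993 (lagging)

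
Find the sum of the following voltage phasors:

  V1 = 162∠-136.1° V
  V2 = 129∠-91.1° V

Step 1 — Convert each phasor to rectangular form:
  V1 = 162·(cos(-136.1°) + j·sin(-136.1°)) = -116.7 - j112.3 V
  V2 = 129·(cos(-91.1°) + j·sin(-91.1°)) = -2.476 - j129 V
Step 2 — Sum components: V_total = -119.2 - j241.3 V.
Step 3 — Convert to polar: |V_total| = 269.1 V, ∠V_total = -116.3°.

V_total = 269.1∠-116.3° V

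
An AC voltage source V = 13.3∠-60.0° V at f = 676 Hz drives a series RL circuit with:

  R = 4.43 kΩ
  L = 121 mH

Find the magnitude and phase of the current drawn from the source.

Step 1 — Angular frequency: ω = 2π·f = 2π·676 = 4247 rad/s.
Step 2 — Component impedances:
  R: Z = R = 4430 Ω
  L: Z = jωL = j·4247·0.121 = 0 + j513.9 Ω
Step 3 — Series combination: Z_total = R + L = 4430 + j513.9 Ω = 4460∠6.6° Ω.
Step 4 — Source phasor: V = 13.3∠-60.0° V = 6.65 - j11.52 V.
Step 5 — Ohm's law: I = V / Z_total = (6.65 - j11.52) / (4430 + j513.9) = 0.001184 - j0.002737 A.
Step 6 — Convert to polar: |I| = 0.002982 A, ∠I = -66.6°.

I = 0.002982∠-66.6° A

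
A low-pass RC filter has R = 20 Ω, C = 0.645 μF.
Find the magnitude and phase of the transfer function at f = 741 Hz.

Step 1 — Angular frequency: ω = 2π·741 = 4656 rad/s.
Step 2 — Transfer function: H(jω) = 1/(1 + jωRC).
Step 3 — Denominator: 1 + jωRC = 1 + j·4656·20·6.45e-07 = 1 + j0.06006.
Step 4 — H = 0.9964 - j0.05984.
Step 5 — Magnitude: |H| = 0.9982 (-0.0 dB); phase: φ = -3.4°.

|H| = 0.9982 (-0.0 dB), φ = -3.4°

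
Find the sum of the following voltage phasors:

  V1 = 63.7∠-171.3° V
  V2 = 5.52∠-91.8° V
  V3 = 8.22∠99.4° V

Step 1 — Convert each phasor to rectangular form:
  V1 = 63.7·(cos(-171.3°) + j·sin(-171.3°)) = -62.97 - j9.635 V
  V2 = 5.52·(cos(-91.8°) + j·sin(-91.8°)) = -0.1734 - j5.517 V
  V3 = 8.22·(cos(99.4°) + j·sin(99.4°)) = -1.343 + j8.11 V
Step 2 — Sum components: V_total = -64.48 - j7.043 V.
Step 3 — Convert to polar: |V_total| = 64.87 V, ∠V_total = -173.8°.

V_total = 64.87∠-173.8° V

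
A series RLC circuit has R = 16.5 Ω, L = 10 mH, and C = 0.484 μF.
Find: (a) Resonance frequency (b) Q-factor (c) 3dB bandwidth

Step 1 — Resonance: ω₀ = 1/√(LC) = 1/√(0.01·4.84e-07) = 1.437e+04 rad/s.
Step 2 — f₀ = ω₀/(2π) = 2288 Hz.
Step 3 — Series Q: Q = ω₀L/R = 1.437e+04·0.01/16.5 = 8.712.
Step 4 — Bandwidth: Δω = ω₀/Q = 1650 rad/s; BW = Δω/(2π) = 262.6 Hz.

(a) f₀ = 2288 Hz  (b) Q = 8.712  (c) BW = 262.6 Hz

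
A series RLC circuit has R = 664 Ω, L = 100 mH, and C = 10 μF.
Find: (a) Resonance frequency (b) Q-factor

Step 1 — Resonance condition Im(Z)=0 gives ω₀ = 1/√(LC).
Step 2 — ω₀ = 1/√(0.1·1e-05) = 1000 rad/s.
Step 3 — f₀ = ω₀/(2π) = 159.2 Hz.
Step 4 — Series Q: Q = ω₀L/R = 1000·0.1/664 = 0.1506.

(a) f₀ = 159.2 Hz  (b) Q = 0.1506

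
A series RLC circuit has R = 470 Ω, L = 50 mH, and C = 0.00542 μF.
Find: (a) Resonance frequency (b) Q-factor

Step 1 — Resonance condition Im(Z)=0 gives ω₀ = 1/√(LC).
Step 2 — ω₀ = 1/√(0.05·5.42e-09) = 6.075e+04 rad/s.
Step 3 — f₀ = ω₀/(2π) = 9668 Hz.
Step 4 — Series Q: Q = ω₀L/R = 6.075e+04·0.05/470 = 6.462.

(a) f₀ = 9668 Hz  (b) Q = 6.462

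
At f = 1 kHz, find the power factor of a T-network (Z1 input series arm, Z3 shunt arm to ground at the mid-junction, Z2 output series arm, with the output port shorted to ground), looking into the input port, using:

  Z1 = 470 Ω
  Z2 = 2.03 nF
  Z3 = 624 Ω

Step 1 — Angular frequency: ω = 2π·f = 2π·1000 = 6283 rad/s.
Step 2 — Component impedances:
  Z1: Z = R = 470 Ω
  Z2: Z = 1/(jωC) = -j/(ω·C) = 0 - j7.84e+04 Ω
  Z3: Z = R = 624 Ω
Step 3 — With the output port shorted to ground, the output series arm Z2 runs from the junction to ground; the shunt arm Z3 also runs from the junction to ground. They appear in parallel: Z3 || Z2 = 624 - j4.966 Ω.
Step 4 — Series with input arm Z1: Z_in = Z1 + (Z3 || Z2) = 1094 - j4.966 Ω = 1094∠-0.3° Ω.
Step 5 — Power factor: PF = cos(φ) = Re(Z)/|Z| = 1094/1094 = 1.
Step 6 — Type: Im(Z) = -4.966 ⇒ leading (phase φ = -0.3°).

PF = 1 (leading, φ = -0.3°)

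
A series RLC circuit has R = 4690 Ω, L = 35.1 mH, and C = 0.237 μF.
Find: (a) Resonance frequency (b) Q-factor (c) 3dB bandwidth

Step 1 — Resonance: ω₀ = 1/√(LC) = 1/√(0.0351·2.37e-07) = 1.096e+04 rad/s.
Step 2 — f₀ = ω₀/(2π) = 1745 Hz.
Step 3 — Series Q: Q = ω₀L/R = 1.096e+04·0.0351/4690 = 0.08206.
Step 4 — Bandwidth: Δω = ω₀/Q = 1.336e+05 rad/s; BW = Δω/(2π) = 2.127e+04 Hz.

(a) f₀ = 1745 Hz  (b) Q = 0.08206  (c) BW = 2.127e+04 Hz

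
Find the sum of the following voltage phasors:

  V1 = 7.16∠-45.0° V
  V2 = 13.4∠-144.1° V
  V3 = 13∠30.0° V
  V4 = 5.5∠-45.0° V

Step 1 — Convert each phasor to rectangular form:
  V1 = 7.16·(cos(-45.0°) + j·sin(-45.0°)) = 5.063 - j5.063 V
  V2 = 13.4·(cos(-144.1°) + j·sin(-144.1°)) = -10.85 - j7.857 V
  V3 = 13·(cos(30.0°) + j·sin(30.0°)) = 11.26 + j6.5 V
  V4 = 5.5·(cos(-45.0°) + j·sin(-45.0°)) = 3.889 - j3.889 V
Step 2 — Sum components: V_total = 9.356 - j10.31 V.
Step 3 — Convert to polar: |V_total| = 13.92 V, ∠V_total = -47.8°.

V_total = 13.92∠-47.8° V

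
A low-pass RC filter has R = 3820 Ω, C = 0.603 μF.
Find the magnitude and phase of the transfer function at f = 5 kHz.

Step 1 — Angular frequency: ω = 2π·5000 = 3.142e+04 rad/s.
Step 2 — Transfer function: H(jω) = 1/(1 + jωRC).
Step 3 — Denominator: 1 + jωRC = 1 + j·3.142e+04·3820·6.03e-07 = 1 + j72.37.
Step 4 — H = 0.0001909 - j0.01382.
Step 5 — Magnitude: |H| = 0.01382 (-37.2 dB); phase: φ = -89.2°.

|H| = 0.01382 (-37.2 dB), φ = -89.2°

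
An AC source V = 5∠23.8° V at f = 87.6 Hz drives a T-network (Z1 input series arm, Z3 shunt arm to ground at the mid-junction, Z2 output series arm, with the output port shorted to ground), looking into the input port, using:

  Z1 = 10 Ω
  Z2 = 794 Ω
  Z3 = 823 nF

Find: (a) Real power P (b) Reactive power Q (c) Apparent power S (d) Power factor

Step 1 — Angular frequency: ω = 2π·f = 2π·87.6 = 550.4 rad/s.
Step 2 — Component impedances:
  Z1: Z = R = 10 Ω
  Z2: Z = R = 794 Ω
  Z3: Z = 1/(jωC) = -j/(ω·C) = 0 - j2208 Ω
Step 3 — With the output port shorted to ground, the output series arm Z2 runs from the junction to ground; the shunt arm Z3 also runs from the junction to ground. They appear in parallel: Z3 || Z2 = 703.1 - j252.9 Ω.
Step 4 — Series with input arm Z1: Z_in = Z1 + (Z3 || Z2) = 713.1 - j252.9 Ω = 756.6∠-19.5° Ω.
Step 5 — Source phasor: V = 5∠23.8° V = 4.575 + j2.018 V.
Step 6 — Current: I = V / Z = 0.004808 + j0.004535 A = 0.006609∠43.3° A.
Step 7 — Complex power: S = V·I* = 0.03114 - j0.01104 VA.
Step 8 — Real power: P = Re(S) = 0.03114 W.
Step 9 — Reactive power: Q = Im(S) = -0.01104 VAR.
Step 10 — Apparent power: |S| = 0.03304 VA.
Step 11 — Power factor: PF = P/|S| = 0.9425 (leading).

(a) P = 0.03114 W  (b) Q = -0.01104 VAR  (c) S = 0.03304 VA  (d) PF = 0.9425 (leading)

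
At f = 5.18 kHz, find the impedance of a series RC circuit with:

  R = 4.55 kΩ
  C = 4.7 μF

Step 1 — Angular frequency: ω = 2π·f = 2π·5180 = 3.255e+04 rad/s.
Step 2 — Component impedances:
  R: Z = R = 4550 Ω
  C: Z = 1/(jωC) = -j/(ω·C) = 0 - j6.537 Ω
Step 3 — Series combination: Z_total = R + C = 4550 - j6.537 Ω = 4550∠-0.1° Ω.

Z = 4550 - j6.537 Ω = 4550∠-0.1° Ω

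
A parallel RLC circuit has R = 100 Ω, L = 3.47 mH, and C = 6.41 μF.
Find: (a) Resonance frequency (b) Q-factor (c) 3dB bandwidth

Step 1 — Resonance: ω₀ = 1/√(LC) = 1/√(0.00347·6.41e-06) = 6705 rad/s.
Step 2 — f₀ = ω₀/(2π) = 1067 Hz.
Step 3 — Parallel Q: Q = R/(ω₀L) = 100/(6705·0.00347) = 4.298.
Step 4 — Bandwidth: Δω = ω₀/Q = 1560 rad/s; BW = Δω/(2π) = 248.3 Hz.

(a) f₀ = 1067 Hz  (b) Q = 4.298  (c) BW = 248.3 Hz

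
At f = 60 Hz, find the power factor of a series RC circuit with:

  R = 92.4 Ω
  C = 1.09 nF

Step 1 — Angular frequency: ω = 2π·f = 2π·60 = 377 rad/s.
Step 2 — Component impedances:
  R: Z = R = 92.4 Ω
  C: Z = 1/(jωC) = -j/(ω·C) = 0 - j2.434e+06 Ω
Step 3 — Series combination: Z_total = R + C = 92.4 - j2.434e+06 Ω = 2.434e+06∠-90.0° Ω.
Step 4 — Power factor: PF = cos(φ) = Re(Z)/|Z| = 92.4/2.4336e+06 = 3.797e-05.
Step 5 — Type: Im(Z) = -2.434e+06 ⇒ leading (phase φ = -90.0°).

PF = 3.797e-05 (leading, φ = -90.0°)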